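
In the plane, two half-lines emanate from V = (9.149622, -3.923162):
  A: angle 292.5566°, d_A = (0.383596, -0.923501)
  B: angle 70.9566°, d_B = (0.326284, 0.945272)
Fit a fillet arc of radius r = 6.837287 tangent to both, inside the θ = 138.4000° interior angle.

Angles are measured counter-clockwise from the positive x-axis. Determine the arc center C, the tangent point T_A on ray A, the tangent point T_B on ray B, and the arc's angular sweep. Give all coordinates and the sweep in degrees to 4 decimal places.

center=(16.4602,-3.6990) T_A=(10.1459,-6.3217) T_B=(9.9971,-1.4681) sweep=41.6000

bisector direction at 1.7566° = (0.999530,0.030654)
center distance |VC| = r/sin(θ/2) = 6.837287/sin(69.2000°) = 7.313970
C = V + |VC|·bis = (16.4602,-3.6990)
T_A = V + ((C−V)·d_A)·d_A = V + 2.5972·d_A = (10.1459,-6.3217)
T_B = V + ((C−V)·d_B)·d_B = V + 2.5972·d_B = (9.9971,-1.4681)
sweep = 180° − θ = 41.6000°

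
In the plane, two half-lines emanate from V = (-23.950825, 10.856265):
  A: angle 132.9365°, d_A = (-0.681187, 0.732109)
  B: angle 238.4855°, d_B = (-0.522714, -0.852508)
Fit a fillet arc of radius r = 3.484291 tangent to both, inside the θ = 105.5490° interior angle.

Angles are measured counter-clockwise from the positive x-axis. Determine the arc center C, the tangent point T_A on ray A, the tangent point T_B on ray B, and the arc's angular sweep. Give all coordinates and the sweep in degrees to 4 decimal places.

center=(-28.3049,10.4208) T_A=(-25.7540,12.7943) T_B=(-25.3345,8.5995) sweep=74.4510

bisector direction at 185.7110° = (-0.995036,-0.099511)
center distance |VC| = r/sin(θ/2) = 3.484291/sin(52.7745°) = 4.375817
C = V + |VC|·bis = (-28.3049,10.4208)
T_A = V + ((C−V)·d_A)·d_A = V + 2.6472·d_A = (-25.7540,12.7943)
T_B = V + ((C−V)·d_B)·d_B = V + 2.6472·d_B = (-25.3345,8.5995)
sweep = 180° − θ = 74.4510°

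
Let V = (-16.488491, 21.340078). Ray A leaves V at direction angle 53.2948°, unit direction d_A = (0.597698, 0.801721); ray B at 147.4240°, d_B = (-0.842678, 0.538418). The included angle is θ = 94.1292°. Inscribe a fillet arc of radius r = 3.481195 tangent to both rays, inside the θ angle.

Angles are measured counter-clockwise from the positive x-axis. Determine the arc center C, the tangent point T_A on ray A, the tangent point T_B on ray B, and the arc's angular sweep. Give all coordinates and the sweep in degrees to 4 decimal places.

bisector direction at 100.3594° = (-0.179822,0.983699)
center distance |VC| = r/sin(θ/2) = 3.481195/sin(47.0646°) = 4.754937
C = V + |VC|·bis = (-17.3435,26.0175)
T_A = V + ((C−V)·d_A)·d_A = V + 3.2389·d_A = (-14.5526,23.9368)
T_B = V + ((C−V)·d_B)·d_B = V + 3.2389·d_B = (-19.2179,23.0840)
sweep = 180° − θ = 85.8708°

center=(-17.3435,26.0175) T_A=(-14.5526,23.9368) T_B=(-19.2179,23.0840) sweep=85.8708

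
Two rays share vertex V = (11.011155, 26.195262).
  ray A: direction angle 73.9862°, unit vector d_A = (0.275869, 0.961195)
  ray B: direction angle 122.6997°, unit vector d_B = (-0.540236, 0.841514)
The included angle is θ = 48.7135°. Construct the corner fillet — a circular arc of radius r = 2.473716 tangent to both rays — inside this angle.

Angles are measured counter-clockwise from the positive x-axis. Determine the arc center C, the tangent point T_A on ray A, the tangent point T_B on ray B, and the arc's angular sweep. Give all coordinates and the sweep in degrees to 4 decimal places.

bisector direction at 98.3430° = (-0.145098,0.989417)
center distance |VC| = r/sin(θ/2) = 2.473716/sin(24.3568°) = 5.998096
C = V + |VC|·bis = (10.1408,32.1299)
T_A = V + ((C−V)·d_A)·d_A = V + 5.4642·d_A = (12.5186,31.4475)
T_B = V + ((C−V)·d_B)·d_B = V + 5.4642·d_B = (8.0592,30.7935)
sweep = 180° − θ = 131.2865°

center=(10.1408,32.1299) T_A=(12.5186,31.4475) T_B=(8.0592,30.7935) sweep=131.2865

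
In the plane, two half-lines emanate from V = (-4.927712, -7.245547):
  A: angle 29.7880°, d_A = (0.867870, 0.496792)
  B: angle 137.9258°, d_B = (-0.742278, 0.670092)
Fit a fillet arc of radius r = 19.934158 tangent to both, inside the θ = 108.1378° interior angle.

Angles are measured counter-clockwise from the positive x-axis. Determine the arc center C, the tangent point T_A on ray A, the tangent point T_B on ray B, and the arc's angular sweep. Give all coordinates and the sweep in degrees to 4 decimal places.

center=(-2.2932,17.2316) T_A=(7.6099,-0.0687) T_B=(-15.6510,2.4349) sweep=71.8622

bisector direction at 83.8569° = (0.107012,0.994258)
center distance |VC| = r/sin(θ/2) = 19.934158/sin(54.0689°) = 24.618483
C = V + |VC|·bis = (-2.2932,17.2316)
T_A = V + ((C−V)·d_A)·d_A = V + 14.4464·d_A = (7.6099,-0.0687)
T_B = V + ((C−V)·d_B)·d_B = V + 14.4464·d_B = (-15.6510,2.4349)
sweep = 180° − θ = 71.8622°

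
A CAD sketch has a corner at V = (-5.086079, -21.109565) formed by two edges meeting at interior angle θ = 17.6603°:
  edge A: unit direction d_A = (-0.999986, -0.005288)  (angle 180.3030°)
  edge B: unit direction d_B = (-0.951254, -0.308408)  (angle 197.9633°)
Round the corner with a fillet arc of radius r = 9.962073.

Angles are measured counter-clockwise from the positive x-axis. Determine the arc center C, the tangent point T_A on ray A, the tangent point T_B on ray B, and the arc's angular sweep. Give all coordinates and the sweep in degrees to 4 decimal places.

bisector direction at 189.1332° = (-0.987322,-0.158729)
center distance |VC| = r/sin(θ/2) = 9.962073/sin(8.8301°) = 64.897030
C = V + |VC|·bis = (-69.1604,-31.4106)
T_A = V + ((C−V)·d_A)·d_A = V + 64.1279·d_A = (-69.2130,-21.4487)
T_B = V + ((C−V)·d_B)·d_B = V + 64.1279·d_B = (-66.0880,-40.8871)
sweep = 180° − θ = 162.3397°

center=(-69.1604,-31.4106) T_A=(-69.2130,-21.4487) T_B=(-66.0880,-40.8871) sweep=162.3397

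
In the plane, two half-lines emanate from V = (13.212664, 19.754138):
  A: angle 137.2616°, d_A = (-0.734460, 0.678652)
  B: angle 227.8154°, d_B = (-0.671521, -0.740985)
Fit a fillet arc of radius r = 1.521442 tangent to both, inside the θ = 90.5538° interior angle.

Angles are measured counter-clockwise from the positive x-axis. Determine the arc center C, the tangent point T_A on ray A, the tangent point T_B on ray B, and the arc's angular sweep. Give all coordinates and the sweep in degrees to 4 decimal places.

center=(11.0734,19.6593) T_A=(12.1060,20.7767) T_B=(12.2008,18.6376) sweep=89.4462

bisector direction at 182.5385° = (-0.999019,-0.044291)
center distance |VC| = r/sin(θ/2) = 1.521442/sin(45.2769°) = 2.141320
C = V + |VC|·bis = (11.0734,19.6593)
T_A = V + ((C−V)·d_A)·d_A = V + 1.5068·d_A = (12.1060,20.7767)
T_B = V + ((C−V)·d_B)·d_B = V + 1.5068·d_B = (12.2008,18.6376)
sweep = 180° − θ = 89.4462°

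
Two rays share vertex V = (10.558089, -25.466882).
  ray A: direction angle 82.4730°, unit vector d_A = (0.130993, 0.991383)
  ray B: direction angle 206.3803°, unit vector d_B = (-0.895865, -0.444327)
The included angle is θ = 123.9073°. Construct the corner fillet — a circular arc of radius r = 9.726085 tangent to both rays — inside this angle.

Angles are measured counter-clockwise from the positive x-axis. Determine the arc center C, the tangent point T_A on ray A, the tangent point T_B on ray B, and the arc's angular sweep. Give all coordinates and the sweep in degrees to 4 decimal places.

bisector direction at 144.4266° = (-0.813371,0.581745)
center distance |VC| = r/sin(θ/2) = 9.726085/sin(61.9537°) = 11.020216
C = V + |VC|·bis = (1.5946,-19.0559)
T_A = V + ((C−V)·d_A)·d_A = V + 5.1815·d_A = (11.2368,-20.3300)
T_B = V + ((C−V)·d_B)·d_B = V + 5.1815·d_B = (5.9161,-27.7692)
sweep = 180° − θ = 56.0927°

center=(1.5946,-19.0559) T_A=(11.2368,-20.3300) T_B=(5.9161,-27.7692) sweep=56.0927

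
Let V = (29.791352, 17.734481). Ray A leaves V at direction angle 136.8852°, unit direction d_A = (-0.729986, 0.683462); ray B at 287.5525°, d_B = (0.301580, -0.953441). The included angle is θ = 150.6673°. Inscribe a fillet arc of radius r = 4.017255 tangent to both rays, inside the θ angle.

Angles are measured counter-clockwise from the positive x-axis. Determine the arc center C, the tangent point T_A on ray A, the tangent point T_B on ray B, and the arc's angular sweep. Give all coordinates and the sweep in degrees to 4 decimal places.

center=(26.2782,15.5205) T_A=(29.0239,18.4531) T_B=(30.1084,16.7320) sweep=29.3327

bisector direction at 212.2189° = (-0.846018,-0.533155)
center distance |VC| = r/sin(θ/2) = 4.017255/sin(75.3337°) = 4.152559
C = V + |VC|·bis = (26.2782,15.5205)
T_A = V + ((C−V)·d_A)·d_A = V + 1.0514·d_A = (29.0239,18.4531)
T_B = V + ((C−V)·d_B)·d_B = V + 1.0514·d_B = (30.1084,16.7320)
sweep = 180° − θ = 29.3327°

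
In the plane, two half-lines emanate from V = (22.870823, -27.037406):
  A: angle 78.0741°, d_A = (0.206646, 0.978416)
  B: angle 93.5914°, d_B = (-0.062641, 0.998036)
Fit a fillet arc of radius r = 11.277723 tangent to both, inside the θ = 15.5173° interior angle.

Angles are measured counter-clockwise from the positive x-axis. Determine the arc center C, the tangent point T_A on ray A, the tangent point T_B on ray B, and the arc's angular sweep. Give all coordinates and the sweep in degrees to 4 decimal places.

bisector direction at 85.8328° = (0.072668,0.997356)
center distance |VC| = r/sin(θ/2) = 11.277723/sin(7.7587°) = 83.538367
C = V + |VC|·bis = (28.9414,56.2801)
T_A = V + ((C−V)·d_A)·d_A = V + 82.7736·d_A = (39.9757,53.9496)
T_B = V + ((C−V)·d_B)·d_B = V + 82.7736·d_B = (17.6858,55.5737)
sweep = 180° − θ = 164.4827°

center=(28.9414,56.2801) T_A=(39.9757,53.9496) T_B=(17.6858,55.5737) sweep=164.4827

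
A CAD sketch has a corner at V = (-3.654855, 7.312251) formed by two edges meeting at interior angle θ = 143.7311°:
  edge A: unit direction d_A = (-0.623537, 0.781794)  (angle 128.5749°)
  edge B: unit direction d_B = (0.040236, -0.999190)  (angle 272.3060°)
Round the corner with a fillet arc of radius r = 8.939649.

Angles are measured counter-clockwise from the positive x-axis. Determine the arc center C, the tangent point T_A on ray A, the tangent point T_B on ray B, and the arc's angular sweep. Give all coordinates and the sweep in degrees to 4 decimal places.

center=(-12.4695,4.0270) T_A=(-5.4805,9.6012) T_B=(-3.5370,4.3867) sweep=36.2689

bisector direction at 200.4404° = (-0.937036,-0.349234)
center distance |VC| = r/sin(θ/2) = 8.939649/sin(71.8655°) = 9.406901
C = V + |VC|·bis = (-12.4695,4.0270)
T_A = V + ((C−V)·d_A)·d_A = V + 2.9279·d_A = (-5.4805,9.6012)
T_B = V + ((C−V)·d_B)·d_B = V + 2.9279·d_B = (-3.5370,4.3867)
sweep = 180° − θ = 36.2689°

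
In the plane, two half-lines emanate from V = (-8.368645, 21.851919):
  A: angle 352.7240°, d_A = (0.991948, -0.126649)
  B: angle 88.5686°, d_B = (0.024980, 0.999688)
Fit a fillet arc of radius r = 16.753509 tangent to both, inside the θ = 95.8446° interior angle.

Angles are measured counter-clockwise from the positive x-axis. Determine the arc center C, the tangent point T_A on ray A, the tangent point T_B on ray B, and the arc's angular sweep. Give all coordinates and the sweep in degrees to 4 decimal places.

bisector direction at 40.6463° = (0.758745,0.651388)
center distance |VC| = r/sin(θ/2) = 16.753509/sin(47.9223°) = 22.571652
C = V + |VC|·bis = (8.7575,36.5548)
T_A = V + ((C−V)·d_A)·d_A = V + 15.1261·d_A = (6.6357,19.9362)
T_B = V + ((C−V)·d_B)·d_B = V + 15.1261·d_B = (-7.9908,36.9733)
sweep = 180° − θ = 84.1554°

center=(8.7575,36.5548) T_A=(6.6357,19.9362) T_B=(-7.9908,36.9733) sweep=84.1554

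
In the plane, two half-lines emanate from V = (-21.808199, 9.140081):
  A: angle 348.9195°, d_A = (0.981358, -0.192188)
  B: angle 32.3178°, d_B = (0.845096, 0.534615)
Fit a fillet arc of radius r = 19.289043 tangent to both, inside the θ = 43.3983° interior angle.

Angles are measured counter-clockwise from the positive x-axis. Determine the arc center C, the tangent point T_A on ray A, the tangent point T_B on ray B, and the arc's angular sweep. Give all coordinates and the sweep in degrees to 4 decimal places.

bisector direction at 10.6187° = (0.982875,0.184271)
center distance |VC| = r/sin(θ/2) = 19.289043/sin(21.6991°) = 52.170200
C = V + |VC|·bis = (29.4686,18.7536)
T_A = V + ((C−V)·d_A)·d_A = V + 48.4733·d_A = (25.7615,-0.1759)
T_B = V + ((C−V)·d_B)·d_B = V + 48.4733·d_B = (19.1564,35.0546)
sweep = 180° − θ = 136.6017°

center=(29.4686,18.7536) T_A=(25.7615,-0.1759) T_B=(19.1564,35.0546) sweep=136.6017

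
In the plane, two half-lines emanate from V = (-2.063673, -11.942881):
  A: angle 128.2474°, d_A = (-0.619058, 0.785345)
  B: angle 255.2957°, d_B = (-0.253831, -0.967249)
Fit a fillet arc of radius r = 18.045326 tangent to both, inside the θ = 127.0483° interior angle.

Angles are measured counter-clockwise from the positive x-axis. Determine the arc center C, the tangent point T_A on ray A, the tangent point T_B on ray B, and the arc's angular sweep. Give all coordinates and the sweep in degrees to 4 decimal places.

bisector direction at 191.7715° = (-0.978969,-0.204010)
center distance |VC| = r/sin(θ/2) = 18.045326/sin(63.5241°) = 20.159619
C = V + |VC|·bis = (-21.7993,-16.0556)
T_A = V + ((C−V)·d_A)·d_A = V + 8.9876·d_A = (-7.6275,-4.8845)
T_B = V + ((C−V)·d_B)·d_B = V + 8.9876·d_B = (-4.3450,-20.6361)
sweep = 180° − θ = 52.9517°

center=(-21.7993,-16.0556) T_A=(-7.6275,-4.8845) T_B=(-4.3450,-20.6361) sweep=52.9517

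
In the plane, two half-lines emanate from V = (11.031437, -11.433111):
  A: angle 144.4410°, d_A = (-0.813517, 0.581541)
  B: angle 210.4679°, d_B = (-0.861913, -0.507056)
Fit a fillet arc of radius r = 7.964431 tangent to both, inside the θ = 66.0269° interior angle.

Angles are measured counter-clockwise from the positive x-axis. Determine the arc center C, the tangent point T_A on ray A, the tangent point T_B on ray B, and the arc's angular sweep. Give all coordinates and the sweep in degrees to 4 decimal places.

bisector direction at 177.4544° = (-0.999013,0.044414)
center distance |VC| = r/sin(θ/2) = 7.964431/sin(33.0134°) = 14.618036
C = V + |VC|·bis = (-3.5722,-10.7839)
T_A = V + ((C−V)·d_A)·d_A = V + 12.2578·d_A = (1.0595,-4.3047)
T_B = V + ((C−V)·d_B)·d_B = V + 12.2578·d_B = (0.4662,-17.6485)
sweep = 180° − θ = 113.9731°

center=(-3.5722,-10.7839) T_A=(1.0595,-4.3047) T_B=(0.4662,-17.6485) sweep=113.9731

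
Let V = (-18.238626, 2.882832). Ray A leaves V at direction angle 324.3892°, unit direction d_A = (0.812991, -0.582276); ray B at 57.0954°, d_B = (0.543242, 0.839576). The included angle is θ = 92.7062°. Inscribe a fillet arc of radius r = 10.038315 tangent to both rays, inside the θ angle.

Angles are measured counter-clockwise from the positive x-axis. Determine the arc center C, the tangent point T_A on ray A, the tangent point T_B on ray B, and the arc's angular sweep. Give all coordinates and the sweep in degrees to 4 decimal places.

bisector direction at 10.7423° = (0.982475,0.186392)
center distance |VC| = r/sin(θ/2) = 10.038315/sin(46.3531°) = 13.872604
C = V + |VC|·bis = (-4.6091,5.4686)
T_A = V + ((C−V)·d_A)·d_A = V + 9.5750·d_A = (-10.4542,-2.6925)
T_B = V + ((C−V)·d_B)·d_B = V + 9.5750·d_B = (-13.0371,10.9218)
sweep = 180° − θ = 87.2938°

center=(-4.6091,5.4686) T_A=(-10.4542,-2.6925) T_B=(-13.0371,10.9218) sweep=87.2938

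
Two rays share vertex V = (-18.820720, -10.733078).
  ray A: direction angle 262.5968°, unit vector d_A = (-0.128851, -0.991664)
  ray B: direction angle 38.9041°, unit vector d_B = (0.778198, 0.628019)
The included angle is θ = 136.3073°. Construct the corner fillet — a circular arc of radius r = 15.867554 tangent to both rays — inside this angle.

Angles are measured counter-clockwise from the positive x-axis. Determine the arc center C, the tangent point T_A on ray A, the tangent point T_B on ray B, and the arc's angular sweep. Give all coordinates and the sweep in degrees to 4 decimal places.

bisector direction at 330.7505° = (0.872500,-0.488614)
center distance |VC| = r/sin(θ/2) = 15.867554/sin(68.1536°) = 17.095247
C = V + |VC|·bis = (-3.9051,-19.0861)
T_A = V + ((C−V)·d_A)·d_A = V + 6.3615·d_A = (-19.6404,-17.0415)
T_B = V + ((C−V)·d_B)·d_B = V + 6.3615·d_B = (-13.8702,-6.7380)
sweep = 180° − θ = 43.6927°

center=(-3.9051,-19.0861) T_A=(-19.6404,-17.0415) T_B=(-13.8702,-6.7380) sweep=43.6927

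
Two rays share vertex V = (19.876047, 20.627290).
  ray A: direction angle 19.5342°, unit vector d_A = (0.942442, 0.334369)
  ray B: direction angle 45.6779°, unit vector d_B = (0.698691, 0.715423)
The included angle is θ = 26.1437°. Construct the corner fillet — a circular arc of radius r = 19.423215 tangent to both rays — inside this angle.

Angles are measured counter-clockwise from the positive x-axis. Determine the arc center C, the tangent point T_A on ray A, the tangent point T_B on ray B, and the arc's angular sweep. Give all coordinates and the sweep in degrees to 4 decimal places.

bisector direction at 32.6060° = (0.842396,0.538860)
center distance |VC| = r/sin(θ/2) = 19.423215/sin(13.0718°) = 85.877784
C = V + |VC|·bis = (92.2191,66.9034)
T_A = V + ((C−V)·d_A)·d_A = V + 83.6525·d_A = (98.7136,48.5981)
T_B = V + ((C−V)·d_B)·d_B = V + 83.6525·d_B = (78.3233,80.4742)
sweep = 180° − θ = 153.8563°

center=(92.2191,66.9034) T_A=(98.7136,48.5981) T_B=(78.3233,80.4742) sweep=153.8563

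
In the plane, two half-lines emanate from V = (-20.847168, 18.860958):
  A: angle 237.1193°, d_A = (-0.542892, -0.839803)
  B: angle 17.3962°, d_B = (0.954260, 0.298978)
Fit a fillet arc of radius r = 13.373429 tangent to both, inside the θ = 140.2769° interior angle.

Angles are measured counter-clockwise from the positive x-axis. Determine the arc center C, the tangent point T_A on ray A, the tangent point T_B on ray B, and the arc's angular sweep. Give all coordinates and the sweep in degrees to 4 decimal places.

center=(-12.2388,7.5436) T_A=(-23.4699,14.8039) T_B=(-16.2372,20.3053) sweep=39.7231

bisector direction at 307.2577° = (0.605402,-0.795920)
center distance |VC| = r/sin(θ/2) = 13.373429/sin(70.1385°) = 14.219242
C = V + |VC|·bis = (-12.2388,7.5436)
T_A = V + ((C−V)·d_A)·d_A = V + 4.8310·d_A = (-23.4699,14.8039)
T_B = V + ((C−V)·d_B)·d_B = V + 4.8310·d_B = (-16.2372,20.3053)
sweep = 180° − θ = 39.7231°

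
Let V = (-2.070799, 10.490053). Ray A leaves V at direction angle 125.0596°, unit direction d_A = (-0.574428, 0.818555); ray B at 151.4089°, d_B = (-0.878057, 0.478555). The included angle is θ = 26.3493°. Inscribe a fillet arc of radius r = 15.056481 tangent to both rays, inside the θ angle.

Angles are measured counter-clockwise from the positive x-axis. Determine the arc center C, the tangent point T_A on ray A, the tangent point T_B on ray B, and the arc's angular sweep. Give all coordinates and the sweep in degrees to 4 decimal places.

center=(-51.3435,54.4920) T_A=(-39.0190,63.1408) T_B=(-58.5489,41.2715) sweep=153.6507

bisector direction at 138.2343° = (-0.745874,0.666087)
center distance |VC| = r/sin(θ/2) = 15.056481/sin(13.1746°) = 66.060348
C = V + |VC|·bis = (-51.3435,54.4920)
T_A = V + ((C−V)·d_A)·d_A = V + 64.3216·d_A = (-39.0190,63.1408)
T_B = V + ((C−V)·d_B)·d_B = V + 64.3216·d_B = (-58.5489,41.2715)
sweep = 180° − θ = 153.6507°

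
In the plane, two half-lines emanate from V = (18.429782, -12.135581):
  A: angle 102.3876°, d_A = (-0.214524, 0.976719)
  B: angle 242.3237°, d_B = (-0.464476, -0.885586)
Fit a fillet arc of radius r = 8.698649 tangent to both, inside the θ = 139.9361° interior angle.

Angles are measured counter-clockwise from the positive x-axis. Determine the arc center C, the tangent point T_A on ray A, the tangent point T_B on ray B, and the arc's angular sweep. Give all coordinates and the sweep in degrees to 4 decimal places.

bisector direction at 172.3557° = (-0.991113,0.133024)
center distance |VC| = r/sin(θ/2) = 8.698649/sin(69.9681°) = 9.258790
C = V + |VC|·bis = (9.2533,-10.9039)
T_A = V + ((C−V)·d_A)·d_A = V + 3.1715·d_A = (17.7494,-9.0379)
T_B = V + ((C−V)·d_B)·d_B = V + 3.1715·d_B = (16.9567,-14.9443)
sweep = 180° − θ = 40.0639°

center=(9.2533,-10.9039) T_A=(17.7494,-9.0379) T_B=(16.9567,-14.9443) sweep=40.0639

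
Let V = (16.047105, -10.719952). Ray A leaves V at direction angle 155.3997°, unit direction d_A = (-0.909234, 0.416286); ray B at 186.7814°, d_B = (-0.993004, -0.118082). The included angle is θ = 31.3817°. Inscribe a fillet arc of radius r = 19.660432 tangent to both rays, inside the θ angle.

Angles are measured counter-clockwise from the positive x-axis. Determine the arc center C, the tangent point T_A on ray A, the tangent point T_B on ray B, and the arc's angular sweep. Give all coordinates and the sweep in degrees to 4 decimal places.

bisector direction at 171.0905° = (-0.987934,0.154873)
center distance |VC| = r/sin(θ/2) = 19.660432/sin(15.6908°) = 72.696142
C = V + |VC|·bis = (-55.7719,0.5387)
T_A = V + ((C−V)·d_A)·d_A = V + 69.9871·d_A = (-47.5876,18.4147)
T_B = V + ((C−V)·d_B)·d_B = V + 69.9871·d_B = (-53.4504,-18.9841)
sweep = 180° − θ = 148.6183°

center=(-55.7719,0.5387) T_A=(-47.5876,18.4147) T_B=(-53.4504,-18.9841) sweep=148.6183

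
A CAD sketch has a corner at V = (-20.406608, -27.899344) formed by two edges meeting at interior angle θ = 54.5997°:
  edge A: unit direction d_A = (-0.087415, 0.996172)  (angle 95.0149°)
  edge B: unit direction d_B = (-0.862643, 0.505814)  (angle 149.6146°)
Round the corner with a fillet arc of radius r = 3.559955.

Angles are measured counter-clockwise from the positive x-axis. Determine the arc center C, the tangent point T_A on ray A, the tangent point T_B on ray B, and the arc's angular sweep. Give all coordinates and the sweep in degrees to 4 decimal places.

center=(-24.5559,-21.3396) T_A=(-21.0095,-21.0284) T_B=(-26.3565,-24.4106) sweep=125.4003

bisector direction at 122.3148° = (-0.534570,0.845124)
center distance |VC| = r/sin(θ/2) = 3.559955/sin(27.2998°) = 7.761859
C = V + |VC|·bis = (-24.5559,-21.3396)
T_A = V + ((C−V)·d_A)·d_A = V + 6.8973·d_A = (-21.0095,-21.0284)
T_B = V + ((C−V)·d_B)·d_B = V + 6.8973·d_B = (-26.3565,-24.4106)
sweep = 180° − θ = 125.4003°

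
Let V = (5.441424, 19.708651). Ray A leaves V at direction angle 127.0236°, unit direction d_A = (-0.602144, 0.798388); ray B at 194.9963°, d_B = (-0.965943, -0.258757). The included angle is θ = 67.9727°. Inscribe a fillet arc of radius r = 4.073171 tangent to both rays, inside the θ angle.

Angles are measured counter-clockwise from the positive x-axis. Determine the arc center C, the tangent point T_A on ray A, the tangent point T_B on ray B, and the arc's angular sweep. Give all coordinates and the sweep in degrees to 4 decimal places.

bisector direction at 161.0100° = (-0.945575,0.325404)
center distance |VC| = r/sin(θ/2) = 4.073171/sin(33.9864°) = 7.286592
C = V + |VC|·bis = (-1.4486,22.0797)
T_A = V + ((C−V)·d_A)·d_A = V + 6.0418·d_A = (1.8034,24.5324)
T_B = V + ((C−V)·d_B)·d_B = V + 6.0418·d_B = (-0.3946,18.1453)
sweep = 180° − θ = 112.0273°

center=(-1.4486,22.0797) T_A=(1.8034,24.5324) T_B=(-0.3946,18.1453) sweep=112.0273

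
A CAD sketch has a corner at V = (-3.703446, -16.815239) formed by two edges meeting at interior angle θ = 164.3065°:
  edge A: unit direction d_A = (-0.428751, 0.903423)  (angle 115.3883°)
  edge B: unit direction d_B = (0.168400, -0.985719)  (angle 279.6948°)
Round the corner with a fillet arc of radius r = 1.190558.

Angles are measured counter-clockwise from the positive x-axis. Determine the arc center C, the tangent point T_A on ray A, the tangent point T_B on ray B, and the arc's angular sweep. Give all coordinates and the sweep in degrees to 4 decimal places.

center=(-4.8494,-17.1775) T_A=(-3.7738,-16.6670) T_B=(-3.6758,-16.9770) sweep=15.6935

bisector direction at 197.5416° = (-0.953499,-0.301397)
center distance |VC| = r/sin(θ/2) = 1.190558/sin(82.1532°) = 1.201811
C = V + |VC|·bis = (-4.8494,-17.1775)
T_A = V + ((C−V)·d_A)·d_A = V + 0.1641·d_A = (-3.7738,-16.6670)
T_B = V + ((C−V)·d_B)·d_B = V + 0.1641·d_B = (-3.6758,-16.9770)
sweep = 180° − θ = 15.6935°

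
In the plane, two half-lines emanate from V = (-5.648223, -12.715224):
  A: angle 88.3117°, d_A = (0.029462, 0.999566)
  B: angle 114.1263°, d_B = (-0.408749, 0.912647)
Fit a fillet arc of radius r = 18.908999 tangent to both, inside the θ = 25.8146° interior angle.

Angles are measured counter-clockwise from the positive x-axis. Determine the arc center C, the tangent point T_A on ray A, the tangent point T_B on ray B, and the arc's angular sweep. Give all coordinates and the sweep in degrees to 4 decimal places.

bisector direction at 101.2190° = (-0.194560,0.980891)
center distance |VC| = r/sin(θ/2) = 18.908999/sin(12.9073°) = 84.651629
C = V + |VC|·bis = (-22.1180,70.3188)
T_A = V + ((C−V)·d_A)·d_A = V + 82.5127·d_A = (-3.2172,69.7617)
T_B = V + ((C−V)·d_B)·d_B = V + 82.5127·d_B = (-39.3752,62.5897)
sweep = 180° − θ = 154.1854°

center=(-22.1180,70.3188) T_A=(-3.2172,69.7617) T_B=(-39.3752,62.5897) sweep=154.1854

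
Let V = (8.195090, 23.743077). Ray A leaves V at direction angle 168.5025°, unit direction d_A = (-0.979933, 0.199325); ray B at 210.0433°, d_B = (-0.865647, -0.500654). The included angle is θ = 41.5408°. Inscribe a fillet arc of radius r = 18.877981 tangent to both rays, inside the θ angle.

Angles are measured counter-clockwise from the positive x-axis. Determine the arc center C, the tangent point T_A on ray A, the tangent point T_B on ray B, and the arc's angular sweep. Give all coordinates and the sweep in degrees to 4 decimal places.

bisector direction at 189.2729° = (-0.986932,-0.161137)
center distance |VC| = r/sin(θ/2) = 18.877981/sin(20.7704°) = 53.233799
C = V + |VC|·bis = (-44.3431,15.1651)
T_A = V + ((C−V)·d_A)·d_A = V + 49.7741·d_A = (-40.5802,33.6643)
T_B = V + ((C−V)·d_B)·d_B = V + 49.7741·d_B = (-34.8917,-1.1765)
sweep = 180° − θ = 138.4592°

center=(-44.3431,15.1651) T_A=(-40.5802,33.6643) T_B=(-34.8917,-1.1765) sweep=138.4592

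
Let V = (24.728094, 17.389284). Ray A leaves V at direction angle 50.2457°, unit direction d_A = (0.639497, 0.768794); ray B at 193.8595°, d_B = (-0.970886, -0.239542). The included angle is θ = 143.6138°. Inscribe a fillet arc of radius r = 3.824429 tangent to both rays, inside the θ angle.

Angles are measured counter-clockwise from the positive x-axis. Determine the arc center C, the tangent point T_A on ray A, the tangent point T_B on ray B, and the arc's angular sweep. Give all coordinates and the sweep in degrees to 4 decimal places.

bisector direction at 122.0526° = (-0.530698,0.847561)
center distance |VC| = r/sin(θ/2) = 3.824429/sin(71.8069°) = 4.025674
C = V + |VC|·bis = (22.5917,20.8013)
T_A = V + ((C−V)·d_A)·d_A = V + 1.2569·d_A = (25.5319,18.3556)
T_B = V + ((C−V)·d_B)·d_B = V + 1.2569·d_B = (23.5078,17.0882)
sweep = 180° − θ = 36.3862°

center=(22.5917,20.8013) T_A=(25.5319,18.3556) T_B=(23.5078,17.0882) sweep=36.3862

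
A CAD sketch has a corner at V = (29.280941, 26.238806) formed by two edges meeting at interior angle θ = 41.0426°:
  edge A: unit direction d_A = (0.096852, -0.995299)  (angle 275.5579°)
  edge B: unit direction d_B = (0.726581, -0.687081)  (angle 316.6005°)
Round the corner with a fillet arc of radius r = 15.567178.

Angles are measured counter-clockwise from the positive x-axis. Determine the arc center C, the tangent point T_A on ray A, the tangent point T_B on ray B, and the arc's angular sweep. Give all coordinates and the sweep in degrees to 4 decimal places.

bisector direction at 296.0792° = (0.439613,-0.898187)
center distance |VC| = r/sin(θ/2) = 15.567178/sin(20.5213°) = 44.407162
C = V + |VC|·bis = (48.8029,-13.6471)
T_A = V + ((C−V)·d_A)·d_A = V + 41.5892·d_A = (33.3089,-15.1548)
T_B = V + ((C−V)·d_B)·d_B = V + 41.5892·d_B = (59.4988,-2.3363)
sweep = 180° − θ = 138.9574°

center=(48.8029,-13.6471) T_A=(33.3089,-15.1548) T_B=(59.4988,-2.3363) sweep=138.9574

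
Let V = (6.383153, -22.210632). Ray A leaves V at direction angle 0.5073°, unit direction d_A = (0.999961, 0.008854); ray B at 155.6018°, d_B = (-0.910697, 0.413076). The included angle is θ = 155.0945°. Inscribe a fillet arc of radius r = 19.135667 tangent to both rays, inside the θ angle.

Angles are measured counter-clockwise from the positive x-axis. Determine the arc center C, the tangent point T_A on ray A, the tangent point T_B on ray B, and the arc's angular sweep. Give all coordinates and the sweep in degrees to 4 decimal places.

center=(10.4393,-3.0383) T_A=(10.6087,-22.1732) T_B=(2.5348,-20.4651) sweep=24.9055

bisector direction at 78.0546° = (0.206980,0.978345)
center distance |VC| = r/sin(θ/2) = 19.135667/sin(77.5473°) = 19.596696
C = V + |VC|·bis = (10.4393,-3.0383)
T_A = V + ((C−V)·d_A)·d_A = V + 4.2257·d_A = (10.6087,-22.1732)
T_B = V + ((C−V)·d_B)·d_B = V + 4.2257·d_B = (2.5348,-20.4651)
sweep = 180° − θ = 24.9055°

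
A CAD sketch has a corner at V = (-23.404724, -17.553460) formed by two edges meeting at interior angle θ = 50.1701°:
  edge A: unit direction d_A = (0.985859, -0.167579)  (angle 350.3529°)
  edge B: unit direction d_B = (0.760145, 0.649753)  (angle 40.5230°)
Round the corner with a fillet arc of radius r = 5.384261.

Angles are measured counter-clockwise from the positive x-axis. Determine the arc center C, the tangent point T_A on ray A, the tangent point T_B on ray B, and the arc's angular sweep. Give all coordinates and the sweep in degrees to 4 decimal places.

center=(-11.1631,-14.1728) T_A=(-12.0654,-19.4810) T_B=(-14.6616,-10.0800) sweep=129.8299

bisector direction at 15.4380° = (0.963919,0.266195)
center distance |VC| = r/sin(θ/2) = 5.384261/sin(25.0850°) = 12.699833
C = V + |VC|·bis = (-11.1631,-14.1728)
T_A = V + ((C−V)·d_A)·d_A = V + 11.5020·d_A = (-12.0654,-19.4810)
T_B = V + ((C−V)·d_B)·d_B = V + 11.5020·d_B = (-14.6616,-10.0800)
sweep = 180° − θ = 129.8299°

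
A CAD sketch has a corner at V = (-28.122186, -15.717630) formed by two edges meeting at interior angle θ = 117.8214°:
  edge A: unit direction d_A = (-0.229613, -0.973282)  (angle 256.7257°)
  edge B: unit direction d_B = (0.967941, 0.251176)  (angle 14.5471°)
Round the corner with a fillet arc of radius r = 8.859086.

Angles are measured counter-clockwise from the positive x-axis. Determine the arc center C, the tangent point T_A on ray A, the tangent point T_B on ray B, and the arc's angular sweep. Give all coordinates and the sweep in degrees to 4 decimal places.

center=(-20.7264,-22.9510) T_A=(-29.3488,-20.9168) T_B=(-22.9516,-14.3759) sweep=62.1786

bisector direction at 315.6364° = (0.714917,-0.699209)
center distance |VC| = r/sin(θ/2) = 8.859086/sin(58.9107°) = 10.345006
C = V + |VC|·bis = (-20.7264,-22.9510)
T_A = V + ((C−V)·d_A)·d_A = V + 5.3419·d_A = (-29.3488,-20.9168)
T_B = V + ((C−V)·d_B)·d_B = V + 5.3419·d_B = (-22.9516,-14.3759)
sweep = 180° − θ = 62.1786°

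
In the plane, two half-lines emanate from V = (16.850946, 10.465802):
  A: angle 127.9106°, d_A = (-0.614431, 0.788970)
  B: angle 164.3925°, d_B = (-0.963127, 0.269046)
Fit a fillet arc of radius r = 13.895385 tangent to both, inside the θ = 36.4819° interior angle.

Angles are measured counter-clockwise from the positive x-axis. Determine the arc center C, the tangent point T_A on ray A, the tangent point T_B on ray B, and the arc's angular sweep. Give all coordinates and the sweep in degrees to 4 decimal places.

bisector direction at 146.1516° = (-0.830514,0.556998)
center distance |VC| = r/sin(θ/2) = 13.895385/sin(18.2410°) = 44.392245
C = V + |VC|·bis = (-20.0174,35.1922)
T_A = V + ((C−V)·d_A)·d_A = V + 42.1615·d_A = (-9.0544,43.7300)
T_B = V + ((C−V)·d_B)·d_B = V + 42.1615·d_B = (-23.7559,21.8092)
sweep = 180° − θ = 143.5181°

center=(-20.0174,35.1922) T_A=(-9.0544,43.7300) T_B=(-23.7559,21.8092) sweep=143.5181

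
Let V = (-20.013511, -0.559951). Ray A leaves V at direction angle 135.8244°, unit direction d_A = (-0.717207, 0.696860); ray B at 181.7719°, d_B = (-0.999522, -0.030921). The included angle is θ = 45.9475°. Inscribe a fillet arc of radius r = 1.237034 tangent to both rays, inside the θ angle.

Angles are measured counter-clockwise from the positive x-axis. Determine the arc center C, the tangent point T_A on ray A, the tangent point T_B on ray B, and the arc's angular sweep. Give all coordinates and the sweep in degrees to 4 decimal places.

center=(-22.9684,0.5863) T_A=(-22.1063,1.4735) T_B=(-22.9301,-0.6502) sweep=134.0525

bisector direction at 158.7981° = (-0.932312,0.361655)
center distance |VC| = r/sin(θ/2) = 1.237034/sin(22.9737°) = 3.169368
C = V + |VC|·bis = (-22.9684,0.5863)
T_A = V + ((C−V)·d_A)·d_A = V + 2.9180·d_A = (-22.1063,1.4735)
T_B = V + ((C−V)·d_B)·d_B = V + 2.9180·d_B = (-22.9301,-0.6502)
sweep = 180° − θ = 134.0525°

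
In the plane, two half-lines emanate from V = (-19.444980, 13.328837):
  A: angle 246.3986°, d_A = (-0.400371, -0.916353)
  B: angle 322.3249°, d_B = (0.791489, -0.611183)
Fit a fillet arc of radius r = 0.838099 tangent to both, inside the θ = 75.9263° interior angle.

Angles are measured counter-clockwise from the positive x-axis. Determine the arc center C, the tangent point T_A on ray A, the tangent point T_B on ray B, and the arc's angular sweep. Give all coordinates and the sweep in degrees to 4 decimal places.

bisector direction at 284.3618° = (0.248043,-0.968749)
center distance |VC| = r/sin(θ/2) = 0.838099/sin(37.9631°) = 1.362420
C = V + |VC|·bis = (-19.1070,12.0090)
T_A = V + ((C−V)·d_A)·d_A = V + 1.0741·d_A = (-19.8750,12.3445)
T_B = V + ((C−V)·d_B)·d_B = V + 1.0741·d_B = (-18.5948,12.6723)
sweep = 180° − θ = 104.0737°

center=(-19.1070,12.0090) T_A=(-19.8750,12.3445) T_B=(-18.5948,12.6723) sweep=104.0737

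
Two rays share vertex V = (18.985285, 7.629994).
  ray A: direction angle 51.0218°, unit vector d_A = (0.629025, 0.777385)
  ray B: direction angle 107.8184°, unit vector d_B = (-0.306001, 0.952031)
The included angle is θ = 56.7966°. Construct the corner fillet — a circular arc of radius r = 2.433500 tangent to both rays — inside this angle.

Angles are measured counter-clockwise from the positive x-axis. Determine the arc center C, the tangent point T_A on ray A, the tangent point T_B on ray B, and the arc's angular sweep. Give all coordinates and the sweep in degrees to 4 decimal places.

center=(19.9247,12.6597) T_A=(21.8165,11.1290) T_B=(17.6080,11.9151) sweep=123.2034

bisector direction at 79.4201° = (0.183607,0.983000)
center distance |VC| = r/sin(θ/2) = 2.433500/sin(28.3983°) = 5.116715
C = V + |VC|·bis = (19.9247,12.6597)
T_A = V + ((C−V)·d_A)·d_A = V + 4.5010·d_A = (21.8165,11.1290)
T_B = V + ((C−V)·d_B)·d_B = V + 4.5010·d_B = (17.6080,11.9151)
sweep = 180° − θ = 123.2034°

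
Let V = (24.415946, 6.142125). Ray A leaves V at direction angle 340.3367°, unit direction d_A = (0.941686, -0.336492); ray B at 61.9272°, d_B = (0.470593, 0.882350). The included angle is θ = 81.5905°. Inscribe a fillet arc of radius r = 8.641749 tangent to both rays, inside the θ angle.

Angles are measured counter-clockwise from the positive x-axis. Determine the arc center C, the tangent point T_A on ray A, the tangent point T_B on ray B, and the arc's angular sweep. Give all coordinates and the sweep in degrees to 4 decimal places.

bisector direction at 21.1320° = (0.932753,0.360517)
center distance |VC| = r/sin(θ/2) = 8.641749/sin(40.7953°) = 13.226671
C = V + |VC|·bis = (36.7532,10.9106)
T_A = V + ((C−V)·d_A)·d_A = V + 10.0132·d_A = (33.8453,2.7727)
T_B = V + ((C−V)·d_B)·d_B = V + 10.0132·d_B = (29.1281,14.9773)
sweep = 180° − θ = 98.4095°

center=(36.7532,10.9106) T_A=(33.8453,2.7727) T_B=(29.1281,14.9773) sweep=98.4095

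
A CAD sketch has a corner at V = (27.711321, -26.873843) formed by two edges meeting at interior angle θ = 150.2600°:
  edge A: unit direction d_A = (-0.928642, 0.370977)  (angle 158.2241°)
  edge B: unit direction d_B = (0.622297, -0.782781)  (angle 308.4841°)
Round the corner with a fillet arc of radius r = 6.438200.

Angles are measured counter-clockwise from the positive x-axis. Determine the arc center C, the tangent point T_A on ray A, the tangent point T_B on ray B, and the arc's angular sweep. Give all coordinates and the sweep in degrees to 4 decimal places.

center=(23.7354,-32.2185) T_A=(26.1238,-26.2397) T_B=(28.7751,-28.2120) sweep=29.7400

bisector direction at 233.3541° = (-0.596868,-0.802340)
center distance |VC| = r/sin(θ/2) = 6.438200/sin(75.1300°) = 6.661282
C = V + |VC|·bis = (23.7354,-32.2185)
T_A = V + ((C−V)·d_A)·d_A = V + 1.7095·d_A = (26.1238,-26.2397)
T_B = V + ((C−V)·d_B)·d_B = V + 1.7095·d_B = (28.7751,-28.2120)
sweep = 180° − θ = 29.7400°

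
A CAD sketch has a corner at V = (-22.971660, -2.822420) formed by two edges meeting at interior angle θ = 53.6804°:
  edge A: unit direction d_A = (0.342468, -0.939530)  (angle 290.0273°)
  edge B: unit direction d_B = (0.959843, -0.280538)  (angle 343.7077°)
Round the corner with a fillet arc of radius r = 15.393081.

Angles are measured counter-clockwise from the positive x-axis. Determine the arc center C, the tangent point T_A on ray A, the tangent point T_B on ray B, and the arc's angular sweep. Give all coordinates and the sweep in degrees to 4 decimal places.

bisector direction at 316.8675° = (0.729775,-0.683688)
center distance |VC| = r/sin(θ/2) = 15.393081/sin(26.8402°) = 34.092924
C = V + |VC|·bis = (1.9085,-26.1313)
T_A = V + ((C−V)·d_A)·d_A = V + 30.4201·d_A = (-12.5538,-31.4030)
T_B = V + ((C−V)·d_B)·d_B = V + 30.4201·d_B = (6.2268,-11.3564)
sweep = 180° − θ = 126.3196°

center=(1.9085,-26.1313) T_A=(-12.5538,-31.4030) T_B=(6.2268,-11.3564) sweep=126.3196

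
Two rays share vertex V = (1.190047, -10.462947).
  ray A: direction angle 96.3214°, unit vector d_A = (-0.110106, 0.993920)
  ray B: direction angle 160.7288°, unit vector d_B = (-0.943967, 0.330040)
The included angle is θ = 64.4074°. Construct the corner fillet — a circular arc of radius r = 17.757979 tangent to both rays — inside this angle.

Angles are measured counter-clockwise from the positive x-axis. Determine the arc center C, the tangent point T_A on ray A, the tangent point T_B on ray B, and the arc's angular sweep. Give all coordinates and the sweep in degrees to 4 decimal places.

bisector direction at 128.5251° = (-0.622857,0.782335)
center distance |VC| = r/sin(θ/2) = 17.757979/sin(32.2037°) = 33.321352
C = V + |VC|·bis = (-19.5644,15.6055)
T_A = V + ((C−V)·d_A)·d_A = V + 28.1952·d_A = (-1.9144,17.5608)
T_B = V + ((C−V)·d_B)·d_B = V + 28.1952·d_B = (-25.4252,-1.1574)
sweep = 180° − θ = 115.5926°

center=(-19.5644,15.6055) T_A=(-1.9144,17.5608) T_B=(-25.4252,-1.1574) sweep=115.5926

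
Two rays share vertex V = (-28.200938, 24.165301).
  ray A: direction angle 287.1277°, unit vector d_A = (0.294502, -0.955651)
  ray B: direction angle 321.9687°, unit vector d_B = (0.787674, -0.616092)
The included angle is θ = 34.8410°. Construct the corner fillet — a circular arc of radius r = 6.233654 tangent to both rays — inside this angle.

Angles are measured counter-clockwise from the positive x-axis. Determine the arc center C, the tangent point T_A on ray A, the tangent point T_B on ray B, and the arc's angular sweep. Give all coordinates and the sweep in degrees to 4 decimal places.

bisector direction at 304.5482° = (0.567099,-0.823649)
center distance |VC| = r/sin(θ/2) = 6.233654/sin(17.4205°) = 20.821726
C = V + |VC|·bis = (-16.3930,7.0155)
T_A = V + ((C−V)·d_A)·d_A = V + 19.8667·d_A = (-22.3501,5.1797)
T_B = V + ((C−V)·d_B)·d_B = V + 19.8667·d_B = (-12.5524,11.9256)
sweep = 180° − θ = 145.1590°

center=(-16.3930,7.0155) T_A=(-22.3501,5.1797) T_B=(-12.5524,11.9256) sweep=145.1590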